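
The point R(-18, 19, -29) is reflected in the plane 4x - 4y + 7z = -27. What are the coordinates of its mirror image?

(14, -13, 27)

With n = (4, -4, 7), the signed offset is (n·R − (-27))/|n|² = -324/81 = -4.
R' = R − 2t·n = (-18, 19, -29) − (-8)·(4, -4, 7) = (14, -13, 27).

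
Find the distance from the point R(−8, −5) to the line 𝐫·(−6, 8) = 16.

4/5

d = |(-6)·(-8) + 8·(-5) − 16| / √(36 + 64) = |-8|/10 = 4/5.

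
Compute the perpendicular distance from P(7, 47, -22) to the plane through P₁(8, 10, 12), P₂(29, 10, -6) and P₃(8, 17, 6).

2

P₁P₂ = (21, 0, -18) and P₁P₃ = (0, 7, -6), so a normal is n = P₁P₂ × P₁P₃ = (126, 126, 147).
n = (126, 126, 147); n·P − 4032 = -462; |n| = 231; distance = 462/231 = 2.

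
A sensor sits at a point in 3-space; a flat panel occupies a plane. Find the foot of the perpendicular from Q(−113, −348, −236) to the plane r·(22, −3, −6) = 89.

(-2489/23, -8019/23, -5458/23)

The perpendicular from Q has direction n = (22, −3, −6): r = (−113, −348, −236) + λ(22, −3, −6).
Substitute into the plane: n·(Q + λn) = 89 gives -26 + 529λ = 89, so λ = 5/23.
Foot = (−113, −348, −236) + (5/23)·(22, −3, −6) = (−2489/23, −8019/23, −5458/23).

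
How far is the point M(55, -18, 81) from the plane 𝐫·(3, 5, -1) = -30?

n = (3, 5, -1); n·P − (-30) = 24; |n| = √35; distance = 24/√35 = 24√35/35.

24√35/35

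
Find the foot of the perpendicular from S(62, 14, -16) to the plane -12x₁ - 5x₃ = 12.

(14, 14, -36)

The perpendicular from S has direction n = (-12, 0, -5): r = (62, 14, -16) + λ(-12, 0, -5).
Substitute into the plane: n·(S + λn) = 12 gives -664 + 169λ = 12, so λ = 4.
Foot = (62, 14, -16) + 4·(-12, 0, -5) = (14, 14, -36).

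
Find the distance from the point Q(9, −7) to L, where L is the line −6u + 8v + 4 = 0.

d = |(-6)·9 + 8·(-7) − (-4)| / √(36 + 64) = |-106|/10 = 53/5.

53/5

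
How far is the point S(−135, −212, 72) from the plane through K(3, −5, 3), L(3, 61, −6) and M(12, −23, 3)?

3

KL = (0, 66, −9) and KM = (9, −18, 0), so a normal is n = KL × KM = (−162, −81, −594).
Then n·(−135, −212, 72) − (−1863) = −1863.
|n| = √(26244 + 6561 + 352836) = 621, so the distance is |-1863|/621 = 3.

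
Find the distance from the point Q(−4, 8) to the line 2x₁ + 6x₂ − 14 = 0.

13√10/10

The normal to the line is n = (2, 6) with |n| = 2√10.
|n·Q − 14| = |40 − 14| = 26, so the distance is 26/(2√10) = 13/√10.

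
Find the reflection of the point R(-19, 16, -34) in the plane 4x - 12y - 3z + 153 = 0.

(-239/13, 184/13, -448/13)

n = (4, -12, -3), |n|² = 169, n·R − (-153) = -13, so t = -13/169 = -1/13.
Foot F = R − (-1/13)·n = (-243/13, 196/13, -445/13); the reflection is 2F − R = (-239/13, 184/13, -448/13).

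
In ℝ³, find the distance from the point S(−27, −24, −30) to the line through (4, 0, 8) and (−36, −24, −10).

√481

A direction vector is d = (−40, −24, −18).
AP = (−31, −24, −38), and AP × d = (−480, 962, −216).
|AP × d|² = 1202500 and |d|² = 2500, so the distance is √(1202500/2500) = √481.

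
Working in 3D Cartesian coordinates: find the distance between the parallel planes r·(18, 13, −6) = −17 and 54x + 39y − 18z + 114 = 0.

21/23

Divide the second equation by 3 to match normals: 18x + 13y − 6z = -38.
Both planes have normal n = (18, 13, −6), |n| = 23. Any point on the first plane is at distance |(-38) − (-17)|/|n| = 21/23 from the second.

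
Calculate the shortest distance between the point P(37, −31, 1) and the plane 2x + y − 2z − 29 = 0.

d = |2·37 + 1·(-31) + (-2)·1 − 29| / √(4 + 1 + 4) = |12| / 3 = 4.

4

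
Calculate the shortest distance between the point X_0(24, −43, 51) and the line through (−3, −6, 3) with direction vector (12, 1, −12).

3√457

Direction vector d = (12, 1, −12).
AP = (27, −37, 48), and AP × d = (396, 900, 471).
|AP × d|² = 1188657 and |d|² = 289, so the distance is √(1188657/289) = √4113 = 3√457.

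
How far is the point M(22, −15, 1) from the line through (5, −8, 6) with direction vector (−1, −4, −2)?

3√38

Direction vector d = (−1, −4, −2).
AP = (17, −7, −5), and AP × d = (−6, 39, −75).
|AP × d|² = 7182 and |d|² = 21, so the distance is √(7182/21) = √342 = 3√38.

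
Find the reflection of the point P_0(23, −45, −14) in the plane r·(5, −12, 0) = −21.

(-17, 51, -14)

With n = (5, −12, 0), the signed offset is (n·P_0 − (-21))/|n|² = 676/169 = 4.
P_0' = P_0 − 2t·n = (23, −45, −14) − 8·(5, −12, 0) = (−17, 51, −14).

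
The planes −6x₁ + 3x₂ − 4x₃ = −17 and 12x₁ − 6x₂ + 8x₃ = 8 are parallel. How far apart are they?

13√61/61

Divide the second equation by -2 to match normals: −6x₁ + 3x₂ − 4x₃ = -4.
With common normal n = (−6, 3, −4) (|n| = √61), the distance is |(-17) − (-4)|/|n| = 13/√61.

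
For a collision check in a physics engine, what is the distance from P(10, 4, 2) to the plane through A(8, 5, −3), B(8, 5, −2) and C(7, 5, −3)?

1

AB = (0, 0, 1) and AC = (−1, 0, 0), so a normal is n = AB × AC = (0, −1, 0).
d = |(-1)·4 − (-5)| / √(0 + 1 + 0) = |1| / 1 = 1.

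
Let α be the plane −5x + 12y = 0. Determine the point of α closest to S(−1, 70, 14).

n = (−5, 12, 0), |n|² = 169, and n·S − 0 = 845.
t = 845/169 = 5, so the foot is S − t·n = (−1, 70, 14) − 5·(−5, 12, 0) = (24, 10, 14).

(24, 10, 14)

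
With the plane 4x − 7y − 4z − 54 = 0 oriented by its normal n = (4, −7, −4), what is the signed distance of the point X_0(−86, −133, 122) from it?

n·X_0 − 54 = 45.
|n| = 9, so the signed distance is 45/9 = 5.

5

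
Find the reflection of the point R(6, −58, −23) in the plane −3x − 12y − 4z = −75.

(36, 62, 17)

With n = (−3, −12, −4), the signed offset is (n·R − (-75))/|n|² = 845/169 = 5.
R' = R − 2t·n = (6, −58, −23) − 10·(−3, −12, −4) = (36, 62, 17).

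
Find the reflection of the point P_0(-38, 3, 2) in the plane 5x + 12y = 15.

(-28, 27, 2)

With n = (5, 12, 0), the signed offset is (n·P_0 − 15)/|n|² = -169/169 = -1.
P_0' = P_0 − 2t·n = (-38, 3, 2) − (-2)·(5, 12, 0) = (-28, 27, 2).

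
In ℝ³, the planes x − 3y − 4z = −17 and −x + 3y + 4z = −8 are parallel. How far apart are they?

Divide the second equation by -1 to match normals: x − 3y − 4z = 8.
With common normal n = (1, −3, −4) (|n| = √26), the distance is |(-17) − 8|/|n| = 25/√26 = 25√26/26.

25√26/26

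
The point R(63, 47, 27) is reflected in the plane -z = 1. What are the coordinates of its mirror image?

n = (0, 0, -1), |n|² = 1, n·R − 1 = -28, so t = -28/1 = -28.
Foot F = R − (-28)·n = (63, 47, -1); the reflection is 2F − R = (63, 47, -29).

(63, 47, -29)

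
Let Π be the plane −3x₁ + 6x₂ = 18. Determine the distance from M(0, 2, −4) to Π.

d = |(-3)·0 + 6·2 − 18| / √(9 + 36 + 0) = |-6| / (3√5) = 2√5/5.

2/√5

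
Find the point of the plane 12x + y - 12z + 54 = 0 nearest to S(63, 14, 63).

(1023/17, 234/17, 1119/17)

n = (12, 1, -12), |n|² = 289, and n·S − (-54) = 68.
t = 68/289 = 4/17, so the foot is S − t·n = (63, 14, 63) − (4/17)·(12, 1, -12) = (1023/17, 234/17, 1119/17).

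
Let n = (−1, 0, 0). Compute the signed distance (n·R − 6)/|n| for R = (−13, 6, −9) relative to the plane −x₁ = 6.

7

n·R − 6 = 7.
|n| = 1, so the signed distance is 7/1 = 7.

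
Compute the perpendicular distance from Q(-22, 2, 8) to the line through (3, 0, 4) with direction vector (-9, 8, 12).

Direction vector d = (-9, 8, 12).
AP = (-25, 2, 4); AP·d = 289, |AP|² = 645, |d|² = 289.
distance² = |AP|² − (AP·d)²/|d|² = 645 − 83521/289 = 356, so the distance is 2√89.

2√89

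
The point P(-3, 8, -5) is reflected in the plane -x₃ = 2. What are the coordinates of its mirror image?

With n = (0, 0, -1), the signed offset is (n·P − 2)/|n|² = 3/1 = 3.
P' = P − 2t·n = (-3, 8, -5) − 6·(0, 0, -1) = (-3, 8, 1).

(-3, 8, 1)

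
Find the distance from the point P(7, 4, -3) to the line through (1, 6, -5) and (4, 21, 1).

2√11

A direction vector is d = (3, 15, 6).
AP = (6, -2, 2); AP·d = 0, |AP|² = 44, |d|² = 270.
distance² = |AP|² − (AP·d)²/|d|² = 44 − 0/270 = 44, so the distance is 2√11.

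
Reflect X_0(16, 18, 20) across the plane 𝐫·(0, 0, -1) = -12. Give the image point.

With n = (0, 0, -1), the signed offset is (n·X_0 − (-12))/|n|² = -8/1 = -8.
X_0' = X_0 − 2t·n = (16, 18, 20) − (-16)·(0, 0, -1) = (16, 18, 4).

(16, 18, 4)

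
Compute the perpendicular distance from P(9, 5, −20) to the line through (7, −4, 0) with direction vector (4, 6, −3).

Direction vector d = (4, 6, −3).
AP = (2, 9, −20); AP·d = 122, |AP|² = 485, |d|² = 61.
distance² = |AP|² − (AP·d)²/|d|² = 485 − 14884/61 = 241, so the distance is √241.

√241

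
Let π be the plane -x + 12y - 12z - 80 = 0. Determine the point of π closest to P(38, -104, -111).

The perpendicular from P has direction n = (-1, 12, -12): r = (38, -104, -111) + λ(-1, 12, -12).
Substitute into the plane: n·(P + λn) = 80 gives 46 + 289λ = 80, so λ = 2/17.
Foot = (38, -104, -111) + (2/17)·(-1, 12, -12) = (644/17, -1744/17, -1911/17).

(644/17, -1744/17, -1911/17)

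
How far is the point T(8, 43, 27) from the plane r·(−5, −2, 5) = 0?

n = (−5, −2, 5); n·P − 0 = 9; |n| = 3√6; distance = 9/(3√6) = √6/2.

3/√6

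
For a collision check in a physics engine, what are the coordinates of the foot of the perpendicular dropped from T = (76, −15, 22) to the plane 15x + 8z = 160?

(16, -15, -10)

The perpendicular from T has direction n = (15, 0, 8): r = (76, −15, 22) + t(15, 0, 8).
Substitute into the plane: n·(T + tn) = 160 gives 1316 + 289t = 160, so t = -4.
Foot = (76, −15, 22) + (-4)·(15, 0, 8) = (16, −15, −10).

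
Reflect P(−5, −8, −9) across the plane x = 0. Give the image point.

With n = (1, 0, 0), the signed offset is (n·P − 0)/|n|² = -5/1 = -5.
P' = P − 2t·n = (−5, −8, −9) − (-10)·(1, 0, 0) = (5, −8, −9).

(5, -8, -9)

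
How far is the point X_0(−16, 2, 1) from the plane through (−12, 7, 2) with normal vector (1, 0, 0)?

4

The plane has equation n·(r − (−12, 7, 2)) = 0, i.e. n·r = -12.
Then n·(−16, 2, 1) − (−12) = −4.
|n| = √(1 + 0 + 0) = 1, so the distance is |-4|/1 = 4.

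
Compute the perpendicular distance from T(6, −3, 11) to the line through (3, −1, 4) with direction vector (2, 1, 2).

Direction vector d = (2, 1, 2).
AP = (3, −2, 7), and AP × d = (−11, 8, 7).
|AP × d|² = 234 and |d|² = 9, so the distance is √(234/9) = √26.

√26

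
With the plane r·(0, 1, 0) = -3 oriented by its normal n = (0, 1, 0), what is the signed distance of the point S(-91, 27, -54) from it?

30

n·S − (-3) = 30.
|n| = 1, so the signed distance is 30/1 = 30.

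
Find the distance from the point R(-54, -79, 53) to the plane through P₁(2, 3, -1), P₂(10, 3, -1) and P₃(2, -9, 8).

P₁P₂ = (8, 0, 0) and P₁P₃ = (0, -12, 9), so a normal is n = P₁P₂ × P₁P₃ = (0, -72, -96).
Then n·(-54, -79, 53) - (-120) = 720.
|n| = √(0 + 5184 + 9216) = 120, so the distance is |720|/120 = 6.

6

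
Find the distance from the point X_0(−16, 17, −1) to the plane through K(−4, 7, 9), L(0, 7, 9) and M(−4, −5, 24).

KL = (4, 0, 0) and KM = (0, −12, 15), so a normal is n = KL × KM = (0, −60, −48).
Then n·(−16, 17, −1) − (−852) = −120.
|n| = √(0 + 3600 + 2304) = 12√41, so the distance is |-120|/(12√41) = 10/√41.

10/√41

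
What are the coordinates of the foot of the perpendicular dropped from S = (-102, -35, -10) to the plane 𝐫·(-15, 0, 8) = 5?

The perpendicular from S has direction n = (-15, 0, 8): r = (-102, -35, -10) + λ(-15, 0, 8).
Substitute into the plane: n·(S + λn) = 5 gives 1450 + 289λ = 5, so λ = -5.
Foot = (-102, -35, -10) + (-5)·(-15, 0, 8) = (-27, -35, -50).

(-27, -35, -50)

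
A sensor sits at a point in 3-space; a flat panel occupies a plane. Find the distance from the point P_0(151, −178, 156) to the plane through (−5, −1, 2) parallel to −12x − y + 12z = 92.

9

Parallel planes share the normal n = (−12, −1, 12); since (−5, −1, 2) lies on the plane, its equation is −12x − y + 12z = 85.
Then n·(151, −178, 156) − 85 = 153.
|n| = √(144 + 1 + 144) = 17, so the distance is |153|/17 = 9.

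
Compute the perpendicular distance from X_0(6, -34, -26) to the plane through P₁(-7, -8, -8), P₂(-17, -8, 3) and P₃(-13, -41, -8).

P₁P₂ = (-10, 0, 11) and P₁P₃ = (-6, -33, 0), so a normal is n = P₁P₂ × P₁P₃ = (363, -66, 330).
Then n·(6, -34, -26) - (-4653) = 495.
|n| = √(131769 + 4356 + 108900) = 495, so the distance is |495|/495 = 1.

1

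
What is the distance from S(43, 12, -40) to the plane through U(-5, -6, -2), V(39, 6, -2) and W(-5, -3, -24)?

6/23

UV = (44, 12, 0) and UW = (0, 3, -22), so a normal is n = UV × UW = (-264, 968, 132).
Then n·(43, 12, -40) - (-4752) = -264.
|n| = √(69696 + 937024 + 17424) = 1012, so the distance is |-264|/1012 = 6/23.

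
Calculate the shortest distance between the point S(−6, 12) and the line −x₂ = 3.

The normal to the line is n = (0, −1) with |n| = 1.
|n·S − 3| = |-12 − 3| = 15, so the distance is 15/1 = 15.

15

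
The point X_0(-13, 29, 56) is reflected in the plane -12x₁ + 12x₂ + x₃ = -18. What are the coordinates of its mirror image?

(35, -19, 52)

n = (-12, 12, 1), |n|² = 289, n·X_0 − (-18) = 578, so t = 578/289 = 2.
Foot F = X_0 − 2·n = (11, 5, 54); the reflection is 2F − X_0 = (35, -19, 52).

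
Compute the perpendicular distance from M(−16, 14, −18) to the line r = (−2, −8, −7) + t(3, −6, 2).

√17

Direction vector d = (3, −6, 2).
AP = (−14, 22, −11); AP·d = -196, |AP|² = 801, |d|² = 49.
distance² = |AP|² − (AP·d)²/|d|² = 801 − 38416/49 = 17, so the distance is √17.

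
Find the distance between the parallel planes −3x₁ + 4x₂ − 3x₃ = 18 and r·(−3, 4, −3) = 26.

Both planes have normal n = (−3, 4, −3), |n| = √34. Any point on the first plane is at distance |26 − 18|/|n| = 8/√34 from the second.

8/√34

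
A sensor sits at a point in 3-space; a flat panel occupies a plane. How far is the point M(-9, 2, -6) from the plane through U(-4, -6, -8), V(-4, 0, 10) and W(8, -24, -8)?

1/11

UV = (0, 6, 18) and UW = (12, -18, 0), so a normal is n = UV × UW = (324, 216, -72).
n = (324, 216, -72); n·P − (-2016) = -36; |n| = 396; distance = 36/396 = 1/11.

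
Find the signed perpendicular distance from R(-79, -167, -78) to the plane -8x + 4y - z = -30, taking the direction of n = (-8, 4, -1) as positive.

8

n·R − (-30) = 72.
|n| = 9, so the signed distance is 72/9 = 8.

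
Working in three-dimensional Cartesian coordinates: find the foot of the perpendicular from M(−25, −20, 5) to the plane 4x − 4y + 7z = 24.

(-221/9, -184/9, 52/9)

The perpendicular from M has direction n = (4, −4, 7): r = (−25, −20, 5) + μ(4, −4, 7).
Substitute into the plane: n·(M + μn) = 24 gives 15 + 81μ = 24, so μ = 1/9.
Foot = (−25, −20, 5) + (1/9)·(4, −4, 7) = (−221/9, −184/9, 52/9).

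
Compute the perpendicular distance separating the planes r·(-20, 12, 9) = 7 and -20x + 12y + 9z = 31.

Both planes have normal n = (-20, 12, 9), |n| = 25. Any point on the first plane is at distance |31 − 7|/|n| = 24/25 from the second.

24/25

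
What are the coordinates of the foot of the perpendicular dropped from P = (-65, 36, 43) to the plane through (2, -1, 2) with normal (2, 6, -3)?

(-445/7, 282/7, 286/7)

The perpendicular from P has direction n = (2, 6, -3): r = (-65, 36, 43) + μ(2, 6, -3).
Substitute into the plane: n·(P + μn) = -8 gives -43 + 49μ = -8, so μ = 5/7.
Foot = (-65, 36, 43) + (5/7)·(2, 6, -3) = (-445/7, 282/7, 286/7).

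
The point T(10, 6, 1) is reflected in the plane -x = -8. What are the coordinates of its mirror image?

With n = (-1, 0, 0), the signed offset is (n·T − (-8))/|n|² = -2/1 = -2.
T' = T − 2t·n = (10, 6, 1) − (-4)·(-1, 0, 0) = (6, 6, 1).

(6, 6, 1)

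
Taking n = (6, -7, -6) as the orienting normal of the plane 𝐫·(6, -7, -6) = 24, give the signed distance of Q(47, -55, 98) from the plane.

5

n·Q − 24 = 55.
|n| = 11, so the signed distance is 55/11 = 5.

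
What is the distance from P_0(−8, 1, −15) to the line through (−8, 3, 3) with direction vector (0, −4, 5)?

Direction vector d = (0, −4, 5).
AP = (0, −2, −18); AP·d = -82, |AP|² = 328, |d|² = 41.
distance² = |AP|² − (AP·d)²/|d|² = 328 − 6724/41 = 164, so the distance is 2√41.

2√41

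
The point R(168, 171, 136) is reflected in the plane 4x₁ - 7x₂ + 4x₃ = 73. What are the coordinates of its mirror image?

With n = (4, -7, 4), the signed offset is (n·R − 73)/|n|² = -54/81 = -2/3.
R' = R − 2t·n = (168, 171, 136) − (-4/3)·(4, -7, 4) = (520/3, 485/3, 424/3).

(520/3, 485/3, 424/3)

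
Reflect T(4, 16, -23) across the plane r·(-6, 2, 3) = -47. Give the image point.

(4/7, 120/7, -149/7)

With n = (-6, 2, 3), the signed offset is (n·T − (-47))/|n|² = -14/49 = -2/7.
T' = T − 2t·n = (4, 16, -23) − (-4/7)·(-6, 2, 3) = (4/7, 120/7, -149/7).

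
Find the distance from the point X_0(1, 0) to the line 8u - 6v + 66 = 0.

37/5

d = |8·1 + (-6)·0 − (-66)| / √(64 + 36) = |74|/10 = 37/5.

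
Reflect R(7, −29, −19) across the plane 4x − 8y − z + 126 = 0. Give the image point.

(-33, 51, -9)

n = (4, −8, −1), |n|² = 81, n·R − (-126) = 405, so t = 405/81 = 5.
Foot F = R − 5·n = (−13, 11, −14); the reflection is 2F − R = (−33, 51, −9).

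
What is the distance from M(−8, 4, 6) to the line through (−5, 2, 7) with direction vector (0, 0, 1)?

√13

Direction vector d = (0, 0, 1).
AP = (−3, 2, −1), and AP × d = (2, 3, 0).
|AP × d|² = 13 and |d|² = 1, so the distance is √13.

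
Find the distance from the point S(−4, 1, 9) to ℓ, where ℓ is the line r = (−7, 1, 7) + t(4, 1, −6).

Direction vector d = (4, 1, −6).
AP = (3, 0, 2); AP·d = 0, |AP|² = 13, |d|² = 53.
distance² = |AP|² − (AP·d)²/|d|² = 13 − 0/53 = 13, so the distance is √13.

√13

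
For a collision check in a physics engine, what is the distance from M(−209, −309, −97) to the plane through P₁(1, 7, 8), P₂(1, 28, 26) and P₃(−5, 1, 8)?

9

P₁P₂ = (0, 21, 18) and P₁P₃ = (−6, −6, 0), so a normal is n = P₁P₂ × P₁P₃ = (108, −108, 126).
d = |108·(-209) + (-108)·(-309) + 126·(-97) − 360| / √(11664 + 11664 + 15876) = |-1782| / 198 = 9.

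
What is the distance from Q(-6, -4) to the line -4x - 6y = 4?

The normal to the line is n = (-4, -6) with |n| = 2√13.
|n·Q − 4| = |48 − 4| = 44, so the distance is 44/(2√13) = 22√13/13.

22/√13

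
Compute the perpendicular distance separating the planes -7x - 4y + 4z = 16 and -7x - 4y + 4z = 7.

With common normal n = (-7, -4, 4) (|n| = 9), the distance is |16 − 7|/|n| = 9/9 = 1.

1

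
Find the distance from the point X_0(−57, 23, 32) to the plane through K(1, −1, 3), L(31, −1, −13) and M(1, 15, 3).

KL = (30, 0, −16) and KM = (0, 16, 0), so a normal is n = KL × KM = (256, 0, 480).
d = |256·(-57) + 480·32 − 1696| / √(65536 + 0 + 230400) = |-928| / 544 = 29/17.

29/17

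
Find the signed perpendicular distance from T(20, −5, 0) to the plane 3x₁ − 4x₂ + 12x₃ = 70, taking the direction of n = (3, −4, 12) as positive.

n·T − 70 = 10.
|n| = 13, so the signed distance is 10/13.

10/13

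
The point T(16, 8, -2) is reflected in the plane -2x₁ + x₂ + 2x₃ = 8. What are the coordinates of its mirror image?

(0, 16, 14)

With n = (-2, 1, 2), the signed offset is (n·T − 8)/|n|² = -36/9 = -4.
T' = T − 2t·n = (16, 8, -2) − (-8)·(-2, 1, 2) = (0, 16, 14).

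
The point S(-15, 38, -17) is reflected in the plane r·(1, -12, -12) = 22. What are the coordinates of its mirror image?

(-13, 14, -41)

n = (1, -12, -12), |n|² = 289, n·S − 22 = -289, so t = -289/289 = -1.
Foot F = S − (-1)·n = (-14, 26, -29); the reflection is 2F − S = (-13, 14, -41).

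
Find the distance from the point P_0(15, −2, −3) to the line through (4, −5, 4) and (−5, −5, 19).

A direction vector is d = (−9, 0, 15).
AP = (11, 3, −7), and AP × d = (45, −102, 27).
|AP × d|² = 13158 and |d|² = 306, so the distance is √(13158/306) = √43.

√43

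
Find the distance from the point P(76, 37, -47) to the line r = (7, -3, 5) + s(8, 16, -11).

Direction vector d = (8, 16, -11).
AP = (69, 40, -52); AP·d = 1764, |AP|² = 9065, |d|² = 441.
distance² = |AP|² − (AP·d)²/|d|² = 9065 − 3111696/441 = 2009, so the distance is 7√41.

7√41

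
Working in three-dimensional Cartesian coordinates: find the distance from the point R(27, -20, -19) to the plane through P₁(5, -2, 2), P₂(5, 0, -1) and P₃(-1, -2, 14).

P₁P₂ = (0, 2, -3) and P₁P₃ = (-6, 0, 12), so a normal is n = P₁P₂ × P₁P₃ = (24, 18, 12).
d = |24·27 + 18·(-20) + 12·(-19) − 108| / √(576 + 324 + 144) = |-48| / (6√29) = 8√29/29.

8√29/29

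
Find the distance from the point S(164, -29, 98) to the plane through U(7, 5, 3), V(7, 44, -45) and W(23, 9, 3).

UV = (0, 39, -48) and UW = (16, 4, 0), so a normal is n = UV × UW = (192, -768, -624).
Then n·(164, -29, 98) - (-4368) = -3024.
|n| = √(36864 + 589824 + 389376) = 1008, so the distance is |-3024|/1008 = 3.

3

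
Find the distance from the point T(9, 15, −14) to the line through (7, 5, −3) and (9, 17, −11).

A direction vector is d = (2, 12, −8).
AP = (2, 10, −11), and AP × d = (52, −6, 4).
|AP × d|² = 2756 and |d|² = 212, so the distance is √(2756/212) = √13.

√13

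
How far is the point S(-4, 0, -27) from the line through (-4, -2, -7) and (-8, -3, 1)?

A direction vector is d = (-4, -1, 8).
AP = (0, 2, -20), and AP × d = (-4, 80, 8).
|AP × d|² = 6480 and |d|² = 81, so the distance is √(6480/81) = √80 = 4√5.

4√5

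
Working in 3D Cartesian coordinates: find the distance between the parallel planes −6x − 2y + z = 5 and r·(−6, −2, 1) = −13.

Both planes have normal n = (−6, −2, 1), |n| = √41. Any point on the first plane is at distance |(-13) − 5|/|n| = 18/√41 from the second.

18/√41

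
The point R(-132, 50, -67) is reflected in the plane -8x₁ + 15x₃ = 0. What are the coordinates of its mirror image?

With n = (-8, 0, 15), the signed offset is (n·R − 0)/|n|² = 51/289 = 3/17.
R' = R − 2t·n = (-132, 50, -67) − (6/17)·(-8, 0, 15) = (-2196/17, 50, -1229/17).

(-2196/17, 50, -1229/17)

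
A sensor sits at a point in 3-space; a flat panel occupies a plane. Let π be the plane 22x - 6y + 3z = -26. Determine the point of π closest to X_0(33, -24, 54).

(-11, -12, 48)

n = (22, -6, 3), |n|² = 529, and n·X_0 − (-26) = 1058.
t = 1058/529 = 2, so the foot is X_0 − t·n = (33, -24, 54) − 2·(22, -6, 3) = (-11, -12, 48).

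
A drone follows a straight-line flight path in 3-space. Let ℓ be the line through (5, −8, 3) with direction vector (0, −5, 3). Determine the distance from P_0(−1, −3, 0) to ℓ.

Direction vector d = (0, −5, 3).
AP = (−6, 5, −3); AP·d = -34, |AP|² = 70, |d|² = 34.
distance² = |AP|² − (AP·d)²/|d|² = 70 − 1156/34 = 36, so the distance is 6.

6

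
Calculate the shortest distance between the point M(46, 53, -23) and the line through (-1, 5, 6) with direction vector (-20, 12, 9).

Direction vector d = (-20, 12, 9).
AP = (47, 48, -29); AP·d = -625, |AP|² = 5354, |d|² = 625.
distance² = |AP|² − (AP·d)²/|d|² = 5354 − 390625/625 = 4729, so the distance is √4729.

√4729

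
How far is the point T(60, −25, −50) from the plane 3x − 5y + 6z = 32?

Normal vector n = (3, −5, 6), and n·(60, −25, −50) − 32 = −27.
|n| = √(9 + 25 + 36) = √70, so the distance is |-27|/√70 = 27/√70.

27√70/70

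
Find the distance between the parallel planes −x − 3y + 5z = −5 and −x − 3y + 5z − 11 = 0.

Both planes have normal n = (−1, −3, 5), |n| = √35. Any point on the first plane is at distance |11 − (-5)|/|n| = 16/√35 from the second.

16/√35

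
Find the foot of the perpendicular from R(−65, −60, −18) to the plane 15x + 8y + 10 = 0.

(10, -20, -18)

n = (15, 8, 0), |n|² = 289, and n·R − (-10) = -1445.
t = -1445/289 = -5, so the foot is R − t·n = (−65, −60, −18) − (-5)·(15, 8, 0) = (10, −20, −18).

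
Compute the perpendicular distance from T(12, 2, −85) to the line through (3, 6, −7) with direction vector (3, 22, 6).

6√157

Direction vector d = (3, 22, 6).
AP = (9, −4, −78); AP·d = -529, |AP|² = 6181, |d|² = 529.
distance² = |AP|² − (AP·d)²/|d|² = 6181 − 279841/529 = 5652, so the distance is 6√157.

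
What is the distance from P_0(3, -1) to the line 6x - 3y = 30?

The normal to the line is n = (6, -3) with |n| = 3√5.
|n·P_0 − 30| = |21 − 30| = 9, so the distance is 9/(3√5) = 3/√5.

3/√5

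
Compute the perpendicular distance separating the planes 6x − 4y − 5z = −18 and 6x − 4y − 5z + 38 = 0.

Both planes have normal n = (6, −4, −5), |n| = √77. Any point on the first plane is at distance |(-38) − (-18)|/|n| = 20/√77 = 20√77/77 from the second.

20/√77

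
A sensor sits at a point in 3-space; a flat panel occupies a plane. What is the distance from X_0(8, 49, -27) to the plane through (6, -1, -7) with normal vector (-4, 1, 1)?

11√2/3

The plane has equation n·(r − (6, -1, -7)) = 0, i.e. n·r = -32.
d = |(-4)·8 + 1·49 + 1·(-27) − (-32)| / √(16 + 1 + 1) = |22| / (3√2) = 11√2/3.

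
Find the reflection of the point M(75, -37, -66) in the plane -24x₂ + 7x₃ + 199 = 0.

(75, 11, -80)

With n = (0, -24, 7), the signed offset is (n·M − (-199))/|n|² = 625/625 = 1.
M' = M − 2t·n = (75, -37, -66) − 2·(0, -24, 7) = (75, 11, -80).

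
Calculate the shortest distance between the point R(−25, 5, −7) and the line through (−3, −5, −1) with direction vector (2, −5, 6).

Direction vector d = (2, −5, 6).
AP = (−22, 10, −6), and AP × d = (30, 120, 90).
|AP × d|² = 23400 and |d|² = 65, so the distance is √(23400/65) = √360 = 6√10.

6√10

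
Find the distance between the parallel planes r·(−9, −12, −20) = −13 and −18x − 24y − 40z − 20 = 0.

23/25

Divide the second equation by 2 to match normals: −9x − 12y − 20z = 10.
With common normal n = (−9, −12, −20) (|n| = 25), the distance is |(-13) − 10|/|n| = 23/25.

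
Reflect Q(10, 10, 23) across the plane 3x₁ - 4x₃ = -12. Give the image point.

(22, 10, 7)

With n = (3, 0, -4), the signed offset is (n·Q − (-12))/|n|² = -50/25 = -2.
Q' = Q − 2t·n = (10, 10, 23) − (-4)·(3, 0, -4) = (22, 10, 7).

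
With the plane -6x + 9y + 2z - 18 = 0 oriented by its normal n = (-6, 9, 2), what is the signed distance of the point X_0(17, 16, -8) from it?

n·X_0 − 18 = 8.
|n| = 11, so the signed distance is 8/11.

8/11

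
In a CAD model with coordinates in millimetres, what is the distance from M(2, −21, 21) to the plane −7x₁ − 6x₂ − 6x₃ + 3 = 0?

n = (−7, −6, −6); n·P − (-3) = -11; |n| = 11; distance = 11/11 = 1.

1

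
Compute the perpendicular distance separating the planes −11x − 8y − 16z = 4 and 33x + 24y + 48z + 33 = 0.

Divide the second equation by -3 to match normals: −11x − 8y − 16z = 11.
Both planes have normal n = (−11, −8, −16), |n| = 21. Any point on the first plane is at distance |11 − 4|/|n| = 7/21 = 1/3 from the second.

1/3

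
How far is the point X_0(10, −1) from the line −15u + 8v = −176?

d = |(-15)·10 + 8·(-1) − (-176)| / √(225 + 64) = |18|/17 = 18/17.

18/17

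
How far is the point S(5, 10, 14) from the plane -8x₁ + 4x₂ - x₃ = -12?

2/9

d = |(-8)·5 + 4·10 + (-1)·14 − (-12)| / √(64 + 16 + 1) = |-2| / 9 = 2/9.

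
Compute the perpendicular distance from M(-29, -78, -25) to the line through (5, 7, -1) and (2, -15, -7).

√493

A direction vector is d = (-3, -22, -6).
AP = (-34, -85, -24), and AP × d = (-18, -132, 493).
|AP × d|² = 260797 and |d|² = 529, so the distance is √(260797/529) = √493.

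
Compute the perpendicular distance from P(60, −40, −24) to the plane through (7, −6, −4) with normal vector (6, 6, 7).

The plane has equation n·(r − (7, −6, −4)) = 0, i.e. n·r = -22.
Then n·(60, −40, −24) − (−22) = −26.
|n| = √(36 + 36 + 49) = 11, so the distance is |-26|/11 = 26/11.

26/11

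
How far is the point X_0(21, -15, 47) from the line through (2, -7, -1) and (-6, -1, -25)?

5

A direction vector is d = (-8, 6, -24).
AP = (19, -8, 48); AP·d = -1352, |AP|² = 2729, |d|² = 676.
distance² = |AP|² − (AP·d)²/|d|² = 2729 − 1827904/676 = 25, so the distance is 5.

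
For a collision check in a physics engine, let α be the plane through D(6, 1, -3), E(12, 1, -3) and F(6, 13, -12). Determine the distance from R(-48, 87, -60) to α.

6

DE = (6, 0, 0) and DF = (0, 12, -9), so a normal is n = DE × DF = (0, 54, 72).
n = (0, 54, 72); n·P − (-162) = 540; |n| = 90; distance = 540/90 = 6.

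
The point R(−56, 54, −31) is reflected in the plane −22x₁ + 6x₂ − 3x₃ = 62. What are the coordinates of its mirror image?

(76, 18, -13)

With n = (−22, 6, −3), the signed offset is (n·R − 62)/|n|² = 1587/529 = 3.
R' = R − 2t·n = (−56, 54, −31) − 6·(−22, 6, −3) = (76, 18, −13).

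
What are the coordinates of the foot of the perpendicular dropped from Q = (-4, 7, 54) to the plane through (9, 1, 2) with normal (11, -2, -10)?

n = (11, -2, -10), |n|² = 225, and n·Q − 77 = -675.
t = -675/225 = -3, so the foot is Q − t·n = (-4, 7, 54) − (-3)·(11, -2, -10) = (29, 1, 24).

(29, 1, 24)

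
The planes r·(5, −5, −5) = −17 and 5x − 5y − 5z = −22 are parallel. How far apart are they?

√3/3

Both planes have normal n = (5, −5, −5), |n| = 5√3. Any point on the first plane is at distance |(-22) − (-17)|/|n| = 5/(5√3) = √3/3 from the second.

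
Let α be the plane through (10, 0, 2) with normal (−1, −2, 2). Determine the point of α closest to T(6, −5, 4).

n = (−1, −2, 2), |n|² = 9, and n·T − (-6) = 18.
t = 18/9 = 2, so the foot is T − t·n = (6, −5, 4) − 2·(−1, −2, 2) = (8, −1, 0).

(8, -1, 0)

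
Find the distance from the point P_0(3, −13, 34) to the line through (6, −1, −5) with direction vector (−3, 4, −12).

3√17

Direction vector d = (−3, 4, −12).
AP = (−3, −12, 39), and AP × d = (−12, −153, −48).
|AP × d|² = 25857 and |d|² = 169, so the distance is √(25857/169) = √153 = 3√17.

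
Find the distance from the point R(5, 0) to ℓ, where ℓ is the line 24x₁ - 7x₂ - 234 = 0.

d = |24·5 + (-7)·0 − 234| / √(576 + 49) = |-114|/25 = 114/25.

114/25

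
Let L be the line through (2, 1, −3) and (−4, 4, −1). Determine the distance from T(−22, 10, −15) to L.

A direction vector is d = (−6, 3, 2).
AP = (−24, 9, −12), and AP × d = (54, 120, −18).
|AP × d|² = 17640 and |d|² = 49, so the distance is √(17640/49) = √360 = 6√10.

6√10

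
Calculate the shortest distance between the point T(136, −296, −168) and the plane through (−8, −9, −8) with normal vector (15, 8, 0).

8

The plane has equation n·(r − (−8, −9, −8)) = 0, i.e. n·r = -192.
Then n·(136, −296, −168) − (−192) = −136.
|n| = √(225 + 64 + 0) = 17, so the distance is |-136|/17 = 8.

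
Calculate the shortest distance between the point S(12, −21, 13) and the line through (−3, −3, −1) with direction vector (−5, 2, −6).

4√10

Direction vector d = (−5, 2, −6).
AP = (15, −18, 14), and AP × d = (80, 20, −60).
|AP × d|² = 10400 and |d|² = 65, so the distance is √(10400/65) = √160 = 4√10.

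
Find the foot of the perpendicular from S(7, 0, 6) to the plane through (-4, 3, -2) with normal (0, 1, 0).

(7, 3, 6)

n = (0, 1, 0), |n|² = 1, and n·S − 3 = -3.
t = -3/1 = -3, so the foot is S − t·n = (7, 0, 6) − (-3)·(0, 1, 0) = (7, 3, 6).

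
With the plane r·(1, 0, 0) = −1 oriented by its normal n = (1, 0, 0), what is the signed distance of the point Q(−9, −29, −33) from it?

-8

n·Q − (-1) = -8.
|n| = 1, so the signed distance is -8/1 = -8.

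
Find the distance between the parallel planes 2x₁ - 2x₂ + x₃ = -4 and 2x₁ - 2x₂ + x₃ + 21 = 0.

17/3

With common normal n = (2, -2, 1) (|n| = 3), the distance is |(-4) − (-21)|/|n| = 17/3.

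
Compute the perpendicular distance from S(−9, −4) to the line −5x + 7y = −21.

The normal to the line is n = (−5, 7) with |n| = √74.
|n·S − (-21)| = |17 − (-21)| = 38, so the distance is 38/√74.

19√74/37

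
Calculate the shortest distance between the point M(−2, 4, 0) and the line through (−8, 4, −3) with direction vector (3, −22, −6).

3√5

Direction vector d = (3, −22, −6).
AP = (6, 0, 3); AP·d = 0, |AP|² = 45, |d|² = 529.
distance² = |AP|² − (AP·d)²/|d|² = 45 − 0/529 = 45, so the distance is 3√5.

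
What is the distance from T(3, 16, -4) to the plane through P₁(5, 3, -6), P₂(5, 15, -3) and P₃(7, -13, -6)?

P₁P₂ = (0, 12, 3) and P₁P₃ = (2, -16, 0), so a normal is n = P₁P₂ × P₁P₃ = (48, 6, -24).
n = (48, 6, -24); n·P − 402 = -66; |n| = 54; distance = 66/54 = 11/9.

11/9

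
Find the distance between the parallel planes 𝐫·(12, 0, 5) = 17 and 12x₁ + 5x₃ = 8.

Both planes have normal n = (12, 0, 5), |n| = 13. Any point on the first plane is at distance |8 − 17|/|n| = 9/13 from the second.

9/13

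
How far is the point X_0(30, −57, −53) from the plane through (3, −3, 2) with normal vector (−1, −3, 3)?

30/√19

The plane has equation n·(r − (3, −3, 2)) = 0, i.e. n·r = 12.
Then n·(30, −57, −53) − 12 = −30.
|n| = √(1 + 9 + 9) = √19, so the distance is |-30|/√19 = 30√19/19.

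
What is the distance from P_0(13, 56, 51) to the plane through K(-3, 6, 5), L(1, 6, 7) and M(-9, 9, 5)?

8

KL = (4, 0, 2) and KM = (-6, 3, 0), so a normal is n = KL × KM = (-6, -12, 12).
Then n·(13, 56, 51) - 6 = -144.
|n| = √(36 + 144 + 144) = 18, so the distance is |-144|/18 = 8.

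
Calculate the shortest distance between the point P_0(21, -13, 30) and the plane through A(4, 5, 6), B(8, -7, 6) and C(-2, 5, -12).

9√11/11

AB = (4, -12, 0) and AC = (-6, 0, -18), so a normal is n = AB × AC = (216, 72, -72).
Then n·(21, -13, 30) - 792 = 648.
|n| = √(46656 + 5184 + 5184) = 72√11, so the distance is |648|/(72√11) = 9√11/11.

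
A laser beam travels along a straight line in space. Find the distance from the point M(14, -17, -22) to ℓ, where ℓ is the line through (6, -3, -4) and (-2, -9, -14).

8√6

A direction vector is d = (-8, -6, -10).
AP = (8, -14, -18); AP·d = 200, |AP|² = 584, |d|² = 200.
distance² = |AP|² − (AP·d)²/|d|² = 584 − 40000/200 = 384, so the distance is 8√6.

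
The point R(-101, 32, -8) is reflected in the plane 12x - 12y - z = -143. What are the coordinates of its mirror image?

With n = (12, -12, -1), the signed offset is (n·R − (-143))/|n|² = -1445/289 = -5.
R' = R − 2t·n = (-101, 32, -8) − (-10)·(12, -12, -1) = (19, -88, -18).

(19, -88, -18)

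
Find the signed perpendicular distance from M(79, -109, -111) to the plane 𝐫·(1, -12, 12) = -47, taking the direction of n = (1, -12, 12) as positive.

6

n·M − (-47) = 102.
|n| = 17, so the signed distance is 102/17 = 6.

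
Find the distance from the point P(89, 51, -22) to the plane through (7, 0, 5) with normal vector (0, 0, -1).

The plane has equation n·(r − (7, 0, 5)) = 0, i.e. n·r = -5.
n = (0, 0, -1); n·P − (-5) = 27; |n| = 1; distance = 27/1 = 27.

27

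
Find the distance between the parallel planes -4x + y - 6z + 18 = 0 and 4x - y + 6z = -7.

Divide the second equation by -1 to match normals: -4x + y - 6z = 7.
Both planes have normal n = (-4, 1, -6), |n| = √53. Any point on the first plane is at distance |7 − (-18)|/|n| = 25/√53 from the second.

25/√53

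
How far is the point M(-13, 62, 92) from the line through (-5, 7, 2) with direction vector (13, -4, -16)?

Direction vector d = (13, -4, -16).
AP = (-8, 55, 90); AP·d = -1764, |AP|² = 11189, |d|² = 441.
distance² = |AP|² − (AP·d)²/|d|² = 11189 − 3111696/441 = 4133, so the distance is √4133.

√4133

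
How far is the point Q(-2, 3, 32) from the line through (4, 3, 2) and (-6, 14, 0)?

6√26

A direction vector is d = (-10, 11, -2).
AP = (-6, 0, 30); AP·d = 0, |AP|² = 936, |d|² = 225.
distance² = |AP|² − (AP·d)²/|d|² = 936 − 0/225 = 936, so the distance is 6√26.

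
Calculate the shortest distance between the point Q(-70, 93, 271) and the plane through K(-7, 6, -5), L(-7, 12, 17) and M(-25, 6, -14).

KL = (0, 6, 22) and KM = (-18, 0, -9), so a normal is n = KL × KM = (-54, -396, 108).
Then n·(-70, 93, 271) - (-2538) = -1242.
|n| = √(2916 + 156816 + 11664) = 414, so the distance is |-1242|/414 = 3.

3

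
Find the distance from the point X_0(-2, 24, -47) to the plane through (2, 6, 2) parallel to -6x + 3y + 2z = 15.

20/7

Parallel planes share the normal n = (-6, 3, 2); since (2, 6, 2) lies on the plane, its equation is -6x + 3y + 2z = 10.
Then n·(-2, 24, -47) - 10 = -20.
|n| = √(36 + 9 + 4) = 7, so the distance is |-20|/7 = 20/7.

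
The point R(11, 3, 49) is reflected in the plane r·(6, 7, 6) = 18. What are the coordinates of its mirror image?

With n = (6, 7, 6), the signed offset is (n·R − 18)/|n|² = 363/121 = 3.
R' = R − 2t·n = (11, 3, 49) − 6·(6, 7, 6) = (−25, −39, 13).

(-25, -39, 13)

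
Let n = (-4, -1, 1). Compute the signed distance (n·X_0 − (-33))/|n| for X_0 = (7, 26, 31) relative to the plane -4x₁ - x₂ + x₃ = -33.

n·X_0 − (-33) = 10.
|n| = 3√2, so the signed distance is 5√2/3.

5√2/3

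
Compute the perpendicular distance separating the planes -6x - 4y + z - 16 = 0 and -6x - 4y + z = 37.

Both planes have normal n = (-6, -4, 1), |n| = √53. Any point on the first plane is at distance |37 − 16|/|n| = 21/√53 from the second.

21√53/53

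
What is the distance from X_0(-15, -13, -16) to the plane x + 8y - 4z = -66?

11/9

Normal vector n = (1, 8, -4), and n·(-15, -13, -16) - (-66) = 11.
|n| = √(1 + 64 + 16) = 9, so the distance is |11|/9 = 11/9.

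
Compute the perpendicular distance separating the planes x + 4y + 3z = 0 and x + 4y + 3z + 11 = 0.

With common normal n = (1, 4, 3) (|n| = √26), the distance is |0 − (-11)|/|n| = 11/√26 = 11√26/26.

11√26/26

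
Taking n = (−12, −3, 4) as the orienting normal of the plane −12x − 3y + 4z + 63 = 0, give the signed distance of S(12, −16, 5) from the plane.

-1

n·S − (-63) = -13.
|n| = 13, so the signed distance is -13/13 = -1.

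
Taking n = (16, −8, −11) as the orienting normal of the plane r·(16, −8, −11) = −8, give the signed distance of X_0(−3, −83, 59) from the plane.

n·X_0 − (-8) = -25.
|n| = 21, so the signed distance is -25/21.

-25/21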